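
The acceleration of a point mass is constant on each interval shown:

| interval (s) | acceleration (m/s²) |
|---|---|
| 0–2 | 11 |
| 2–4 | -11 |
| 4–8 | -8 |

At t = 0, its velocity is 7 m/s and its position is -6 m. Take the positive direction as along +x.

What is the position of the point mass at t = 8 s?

On each constant-a segment, Δv = aΔt and Δx = v₀Δt + ½aΔt²; chain segment to segment.
0–2 s: v starts 7 m/s; Δx = 7·2 + ½·11·2² = 36 m; v ends 29 m/s.
2–4 s: v starts 29 m/s; Δx = 29·2 + ½·-11·2² = 36 m; v ends 7 m/s.
4–8 s: v starts 7 m/s; Δx = 7·4 + ½·-8·4² = -36 m; v ends -25 m/s.
x(8) = -6 + Σ Δx = 30 m.

30 m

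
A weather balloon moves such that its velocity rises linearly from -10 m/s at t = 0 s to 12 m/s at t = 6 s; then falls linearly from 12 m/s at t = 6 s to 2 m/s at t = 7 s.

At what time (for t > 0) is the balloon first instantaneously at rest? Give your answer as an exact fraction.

t = 30/11 s

v changes sign on 0–6 s (from -10 to 12); the graph is linear there, so v = 0 at t = 0 + (10)·(6 − 0)/(12 − -10) = 30/11 s.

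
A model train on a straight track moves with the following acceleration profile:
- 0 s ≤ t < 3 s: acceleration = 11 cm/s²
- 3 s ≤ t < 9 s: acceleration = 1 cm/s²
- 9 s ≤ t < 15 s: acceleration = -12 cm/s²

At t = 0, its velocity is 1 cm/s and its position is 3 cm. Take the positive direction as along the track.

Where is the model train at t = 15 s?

301.5 cm

On each constant-a segment, Δv = aΔt and Δx = v₀Δt + ½aΔt²; chain segment to segment.
0–3 s: v starts 1 cm/s; Δx = 1·3 + ½·11·3² = 52.5 cm; v ends 34 cm/s.
3–9 s: v starts 34 cm/s; Δx = 34·6 + ½·1·6² = 222 cm; v ends 40 cm/s.
9–15 s: v starts 40 cm/s; Δx = 40·6 + ½·-12·6² = 24 cm; v ends -32 cm/s.
x(15) = 3 + Σ Δx = 301.5 cm.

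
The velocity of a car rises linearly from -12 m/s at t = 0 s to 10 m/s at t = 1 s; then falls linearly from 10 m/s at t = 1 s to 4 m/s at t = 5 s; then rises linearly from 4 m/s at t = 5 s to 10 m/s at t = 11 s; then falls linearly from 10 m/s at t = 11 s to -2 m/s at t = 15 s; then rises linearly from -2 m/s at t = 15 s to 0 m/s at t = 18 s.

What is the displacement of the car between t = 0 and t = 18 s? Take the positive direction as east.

82 m

Net displacement equals the area under the velocity-time graph (areas below the axis count negative).
0–1 s: ½(-12 + 10)(1) = -1 m
1–5 s: ½(10 + 4)(4) = 28 m
5–11 s: ½(4 + 10)(6) = 42 m
11–15 s: ½(10 + -2)(4) = 16 m
15–18 s: ½(-2 + 0)(3) = -3 m
Net displacement = 82 m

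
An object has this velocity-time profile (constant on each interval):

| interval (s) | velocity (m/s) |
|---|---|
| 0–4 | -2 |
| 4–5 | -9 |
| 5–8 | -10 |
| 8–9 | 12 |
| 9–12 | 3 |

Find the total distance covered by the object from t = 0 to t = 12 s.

Distance (not displacement) is the total path length: add the absolute areas under v-t.
0–4 s: |-2| × 4 = 8 m
4–5 s: |-9| × 1 = 9 m
5–8 s: |-10| × 3 = 30 m
8–9 s: |12| × 1 = 12 m
9–12 s: |3| × 3 = 9 m
Total distance = 68 m

68 m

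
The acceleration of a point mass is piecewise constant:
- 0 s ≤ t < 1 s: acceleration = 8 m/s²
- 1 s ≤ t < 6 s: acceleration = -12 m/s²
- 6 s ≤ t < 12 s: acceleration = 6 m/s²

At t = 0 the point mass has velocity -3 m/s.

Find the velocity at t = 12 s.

Δv equals the area under the a-t graph; then v = v₀ + Δv.
0–1 s: 8 × 1 = 8 m/s
1–6 s: -12 × 5 = -60 m/s
6–12 s: 6 × 6 = 36 m/s
Δv = -16 m/s, so v(12) = -3 + (-16) = -19 m/s.

-19 m/s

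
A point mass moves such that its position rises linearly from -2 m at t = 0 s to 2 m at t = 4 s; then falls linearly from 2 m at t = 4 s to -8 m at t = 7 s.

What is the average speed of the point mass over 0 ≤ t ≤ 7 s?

Average speed = (total path length)/(elapsed time); on a piecewise-linear x-t graph the path length is Σ|Δx|.
0–4 s: |Δx| = |2 − -2| = 4 m
4–7 s: |Δx| = |-8 − 2| = 10 m
Total path = 14 m; average speed = 14/7 = 2 m/s.

2 m/s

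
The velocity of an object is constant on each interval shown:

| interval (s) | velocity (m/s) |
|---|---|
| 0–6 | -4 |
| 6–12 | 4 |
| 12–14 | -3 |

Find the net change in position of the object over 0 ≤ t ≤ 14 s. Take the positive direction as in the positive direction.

-6 m

Displacement is the signed area under the v-t curve.
0–6 s: -4 × 6 = -24 m
6–12 s: 4 × 6 = 24 m
12–14 s: -3 × 2 = -6 m
Net displacement = -6 m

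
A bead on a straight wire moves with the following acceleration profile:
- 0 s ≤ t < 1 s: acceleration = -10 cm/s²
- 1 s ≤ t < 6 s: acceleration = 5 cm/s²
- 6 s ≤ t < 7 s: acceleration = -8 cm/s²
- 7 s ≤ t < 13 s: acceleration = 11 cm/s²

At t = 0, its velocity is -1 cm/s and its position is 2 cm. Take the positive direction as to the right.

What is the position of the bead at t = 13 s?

247.5 cm

On each constant-a segment, Δv = aΔt and Δx = v₀Δt + ½aΔt²; chain segment to segment.
0–1 s: v starts -1 cm/s; Δx = -1·1 + ½·-10·1² = -6 cm; v ends -11 cm/s.
1–6 s: v starts -11 cm/s; Δx = -11·5 + ½·5·5² = 7.5 cm; v ends 14 cm/s.
6–7 s: v starts 14 cm/s; Δx = 14·1 + ½·-8·1² = 10 cm; v ends 6 cm/s.
7–13 s: v starts 6 cm/s; Δx = 6·6 + ½·11·6² = 234 cm; v ends 72 cm/s.
x(13) = 2 + Σ Δx = 247.5 cm.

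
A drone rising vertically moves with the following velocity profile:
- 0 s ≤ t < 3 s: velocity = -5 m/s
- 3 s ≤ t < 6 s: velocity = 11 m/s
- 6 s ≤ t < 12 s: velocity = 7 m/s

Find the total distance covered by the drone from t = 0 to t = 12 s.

90 m

Distance (not displacement) is the total path length: add the absolute areas under v-t.
0–3 s: |-5| × 3 = 15 m
3–6 s: |11| × 3 = 33 m
6–12 s: |7| × 6 = 42 m
Total distance = 90 m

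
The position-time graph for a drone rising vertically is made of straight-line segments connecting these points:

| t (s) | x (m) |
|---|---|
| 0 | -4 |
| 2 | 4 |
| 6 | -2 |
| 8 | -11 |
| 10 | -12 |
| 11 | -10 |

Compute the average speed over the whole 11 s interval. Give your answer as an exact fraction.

26/11 m/s

Average speed = (total path length)/(elapsed time); on a piecewise-linear x-t graph the path length is Σ|Δx|.
0–2 s: |Δx| = |4 − -4| = 8 m
2–6 s: |Δx| = |-2 − 4| = 6 m
6–8 s: |Δx| = |-11 − -2| = 9 m
8–10 s: |Δx| = |-12 − -11| = 1 m
10–11 s: |Δx| = |-10 − -12| = 2 m
Total path = 26 m; average speed = 26/11 = 26/11 m/s.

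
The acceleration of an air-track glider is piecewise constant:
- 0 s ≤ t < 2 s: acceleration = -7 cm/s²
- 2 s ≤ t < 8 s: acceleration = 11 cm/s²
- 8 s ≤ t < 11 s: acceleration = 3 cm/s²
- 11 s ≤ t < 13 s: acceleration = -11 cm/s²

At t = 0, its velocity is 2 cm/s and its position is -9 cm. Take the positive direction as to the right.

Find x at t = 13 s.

On each constant-a segment, Δv = aΔt and Δx = v₀Δt + ½aΔt²; chain segment to segment.
0–2 s: v starts 2 cm/s; Δx = 2·2 + ½·-7·2² = -10 cm; v ends -12 cm/s.
2–8 s: v starts -12 cm/s; Δx = -12·6 + ½·11·6² = 126 cm; v ends 54 cm/s.
8–11 s: v starts 54 cm/s; Δx = 54·3 + ½·3·3² = 175.5 cm; v ends 63 cm/s.
11–13 s: v starts 63 cm/s; Δx = 63·2 + ½·-11·2² = 104 cm; v ends 41 cm/s.
x(13) = -9 + Σ Δx = 386.5 cm.

386.5 cm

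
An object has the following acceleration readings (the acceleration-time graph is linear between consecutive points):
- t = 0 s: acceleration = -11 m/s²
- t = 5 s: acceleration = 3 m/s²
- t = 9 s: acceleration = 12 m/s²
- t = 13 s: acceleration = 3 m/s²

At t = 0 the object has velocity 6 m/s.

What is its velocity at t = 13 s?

46 m/s

Δv equals the area under the a-t graph; then v = v₀ + Δv.
0–5 s: ½(-11 + 3)(5) = -20 m/s
5–9 s: ½(3 + 12)(4) = 30 m/s
9–13 s: ½(12 + 3)(4) = 30 m/s
Δv = 40 m/s, so v(13) = 6 + (40) = 46 m/s.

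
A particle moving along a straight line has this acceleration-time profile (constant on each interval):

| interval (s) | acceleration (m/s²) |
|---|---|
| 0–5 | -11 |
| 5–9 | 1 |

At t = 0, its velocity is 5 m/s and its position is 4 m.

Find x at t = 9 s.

On each constant-a segment, Δv = aΔt and Δx = v₀Δt + ½aΔt²; chain segment to segment.
0–5 s: v starts 5 m/s; Δx = 5·5 + ½·-11·5² = -112.5 m; v ends -50 m/s.
5–9 s: v starts -50 m/s; Δx = -50·4 + ½·1·4² = -192 m; v ends -46 m/s.
x(9) = 4 + Σ Δx = -300.5 m.

-300.5 m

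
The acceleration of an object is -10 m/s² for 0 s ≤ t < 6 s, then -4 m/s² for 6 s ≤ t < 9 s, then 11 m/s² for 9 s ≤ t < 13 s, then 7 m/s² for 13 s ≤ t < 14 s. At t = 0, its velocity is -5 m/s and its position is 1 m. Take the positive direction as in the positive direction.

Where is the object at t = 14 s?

-671.5 m

On each constant-a segment, Δv = aΔt and Δx = v₀Δt + ½aΔt²; chain segment to segment.
0–6 s: v starts -5 m/s; Δx = -5·6 + ½·-10·6² = -210 m; v ends -65 m/s.
6–9 s: v starts -65 m/s; Δx = -65·3 + ½·-4·3² = -213 m; v ends -77 m/s.
9–13 s: v starts -77 m/s; Δx = -77·4 + ½·11·4² = -220 m; v ends -33 m/s.
13–14 s: v starts -33 m/s; Δx = -33·1 + ½·7·1² = -29.5 m; v ends -26 m/s.
x(14) = 1 + Σ Δx = -671.5 m.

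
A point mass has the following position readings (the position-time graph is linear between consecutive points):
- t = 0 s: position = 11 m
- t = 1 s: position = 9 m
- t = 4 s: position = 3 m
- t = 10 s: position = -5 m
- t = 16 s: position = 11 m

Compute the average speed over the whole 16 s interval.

Average speed = (total path length)/(elapsed time); on a piecewise-linear x-t graph the path length is Σ|Δx|.
0–1 s: |Δx| = |9 − 11| = 2 m
1–4 s: |Δx| = |3 − 9| = 6 m
4–10 s: |Δx| = |-5 − 3| = 8 m
10–16 s: |Δx| = |11 − -5| = 16 m
Total path = 32 m; average speed = 32/16 = 2 m/s.

2 m/s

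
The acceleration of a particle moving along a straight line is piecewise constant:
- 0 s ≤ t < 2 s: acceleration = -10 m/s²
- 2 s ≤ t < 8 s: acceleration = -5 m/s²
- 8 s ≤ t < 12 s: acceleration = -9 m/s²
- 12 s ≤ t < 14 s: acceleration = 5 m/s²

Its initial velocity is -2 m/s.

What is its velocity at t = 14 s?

Δv equals the area under the a-t graph; then v = v₀ + Δv.
0–2 s: -10 × 2 = -20 m/s
2–8 s: -5 × 6 = -30 m/s
8–12 s: -9 × 4 = -36 m/s
12–14 s: 5 × 2 = 10 m/s
Δv = -76 m/s, so v(14) = -2 + (-76) = -78 m/s.

-78 m/s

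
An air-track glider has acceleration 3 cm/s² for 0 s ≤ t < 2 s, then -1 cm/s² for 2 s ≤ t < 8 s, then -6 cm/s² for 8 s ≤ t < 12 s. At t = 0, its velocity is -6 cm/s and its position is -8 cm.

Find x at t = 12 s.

-104 cm

On each constant-a segment, Δv = aΔt and Δx = v₀Δt + ½aΔt²; chain segment to segment.
0–2 s: v starts -6 cm/s; Δx = -6·2 + ½·3·2² = -6 cm; v ends 0 cm/s.
2–8 s: v starts 0 cm/s; Δx = 0·6 + ½·-1·6² = -18 cm; v ends -6 cm/s.
8–12 s: v starts -6 cm/s; Δx = -6·4 + ½·-6·4² = -72 cm; v ends -30 cm/s.
x(12) = -8 + Σ Δx = -104 cm.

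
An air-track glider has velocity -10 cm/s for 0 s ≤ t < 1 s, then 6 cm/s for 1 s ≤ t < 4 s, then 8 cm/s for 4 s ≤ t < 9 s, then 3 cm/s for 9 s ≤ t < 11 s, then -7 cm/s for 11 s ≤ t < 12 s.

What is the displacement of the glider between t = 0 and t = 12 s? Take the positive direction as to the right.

Displacement is the signed area under the v-t curve.
0–1 s: -10 × 1 = -10 cm
1–4 s: 6 × 3 = 18 cm
4–9 s: 8 × 5 = 40 cm
9–11 s: 3 × 2 = 6 cm
11–12 s: -7 × 1 = -7 cm
Net displacement = 47 cm

47 cm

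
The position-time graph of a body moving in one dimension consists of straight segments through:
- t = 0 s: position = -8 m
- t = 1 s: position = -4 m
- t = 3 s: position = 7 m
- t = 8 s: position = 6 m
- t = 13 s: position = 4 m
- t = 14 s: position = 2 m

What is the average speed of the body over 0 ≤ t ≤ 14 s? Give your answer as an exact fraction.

10/7 m/s

Average speed = (total path length)/(elapsed time); on a piecewise-linear x-t graph the path length is Σ|Δx|.
0–1 s: |Δx| = |-4 − -8| = 4 m
1–3 s: |Δx| = |7 − -4| = 11 m
3–8 s: |Δx| = |6 − 7| = 1 m
8–13 s: |Δx| = |4 − 6| = 2 m
13–14 s: |Δx| = |2 − 4| = 2 m
Total path = 20 m; average speed = 20/14 = 10/7 m/s.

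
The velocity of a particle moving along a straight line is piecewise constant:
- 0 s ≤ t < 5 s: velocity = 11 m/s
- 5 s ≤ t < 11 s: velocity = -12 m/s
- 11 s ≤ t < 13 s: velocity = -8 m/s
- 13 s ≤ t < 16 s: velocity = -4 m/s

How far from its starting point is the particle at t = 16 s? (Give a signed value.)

Net displacement equals the area under the velocity-time graph (areas below the axis count negative).
0–5 s: 11 × 5 = 55 m
5–11 s: -12 × 6 = -72 m
11–13 s: -8 × 2 = -16 m
13–16 s: -4 × 3 = -12 m
Net displacement = -45 m

-45 m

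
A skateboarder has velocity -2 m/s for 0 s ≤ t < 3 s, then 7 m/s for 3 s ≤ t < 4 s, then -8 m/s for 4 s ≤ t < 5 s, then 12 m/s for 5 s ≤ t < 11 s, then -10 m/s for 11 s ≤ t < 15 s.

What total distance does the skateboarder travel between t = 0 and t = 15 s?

Total distance travelled is ∫|v| dt — sum the magnitudes of each area piece.
0–3 s: |-2| × 3 = 6 m
3–4 s: |7| × 1 = 7 m
4–5 s: |-8| × 1 = 8 m
5–11 s: |12| × 6 = 72 m
11–15 s: |-10| × 4 = 40 m
Total distance = 133 m

133 m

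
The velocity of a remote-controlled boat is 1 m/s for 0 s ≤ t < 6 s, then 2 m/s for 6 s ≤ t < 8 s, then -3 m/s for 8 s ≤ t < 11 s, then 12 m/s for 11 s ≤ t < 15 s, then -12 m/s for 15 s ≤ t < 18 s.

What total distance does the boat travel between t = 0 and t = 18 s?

Distance (not displacement) is the total path length: add the absolute areas under v-t.
0–6 s: |1| × 6 = 6 m
6–8 s: |2| × 2 = 4 m
8–11 s: |-3| × 3 = 9 m
11–15 s: |12| × 4 = 48 m
15–18 s: |-12| × 3 = 36 m
Total distance = 103 m

103 m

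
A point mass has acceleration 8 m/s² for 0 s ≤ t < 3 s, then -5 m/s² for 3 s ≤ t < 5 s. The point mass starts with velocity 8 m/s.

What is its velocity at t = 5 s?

22 m/s

Δv equals the area under the a-t graph; then v = v₀ + Δv.
0–3 s: 8 × 3 = 24 m/s
3–5 s: -5 × 2 = -10 m/s
Δv = 14 m/s, so v(5) = 8 + (14) = 22 m/s.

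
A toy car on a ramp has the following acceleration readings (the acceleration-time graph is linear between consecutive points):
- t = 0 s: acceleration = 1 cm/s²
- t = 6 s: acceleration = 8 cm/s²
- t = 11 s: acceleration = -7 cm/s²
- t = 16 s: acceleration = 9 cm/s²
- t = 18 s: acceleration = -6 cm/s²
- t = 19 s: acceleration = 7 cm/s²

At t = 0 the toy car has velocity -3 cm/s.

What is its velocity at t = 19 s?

Δv equals the area under the a-t graph; then v = v₀ + Δv.
0–6 s: ½(1 + 8)(6) = 27 cm/s
6–11 s: ½(8 + -7)(5) = 2.5 cm/s
11–16 s: ½(-7 + 9)(5) = 5 cm/s
16–18 s: ½(9 + -6)(2) = 3 cm/s
18–19 s: ½(-6 + 7)(1) = 0.5 cm/s
Δv = 38 cm/s, so v(19) = -3 + (38) = 35 cm/s.

35 cm/s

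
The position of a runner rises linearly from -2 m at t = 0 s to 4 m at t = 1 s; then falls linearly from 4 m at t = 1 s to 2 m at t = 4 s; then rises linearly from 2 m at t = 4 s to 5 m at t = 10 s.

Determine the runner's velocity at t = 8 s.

Velocity is the slope of the x-t graph on 4–10 s: (5 − 2)/(10 − 4) = 0.5 m/s.

0.5 m/s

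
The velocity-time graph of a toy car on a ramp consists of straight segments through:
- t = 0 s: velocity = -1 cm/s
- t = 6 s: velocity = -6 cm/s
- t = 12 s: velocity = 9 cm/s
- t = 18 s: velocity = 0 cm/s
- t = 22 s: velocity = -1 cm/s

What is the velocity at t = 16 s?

On 12–18 s the graph is linear from 9 to 0 cm/s: v(16) = 9 + (0 − 9)·(16 − 12)/(18 − 12) = 3 cm/s.

3 cm/s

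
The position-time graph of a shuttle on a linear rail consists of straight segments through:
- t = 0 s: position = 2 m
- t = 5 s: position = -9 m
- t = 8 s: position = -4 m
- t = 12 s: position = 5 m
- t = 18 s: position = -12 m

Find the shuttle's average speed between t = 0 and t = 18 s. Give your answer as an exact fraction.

Average speed = (total path length)/(elapsed time); on a piecewise-linear x-t graph the path length is Σ|Δx|.
0–5 s: |Δx| = |-9 − 2| = 11 m
5–8 s: |Δx| = |-4 − -9| = 5 m
8–12 s: |Δx| = |5 − -4| = 9 m
12–18 s: |Δx| = |-12 − 5| = 17 m
Total path = 42 m; average speed = 42/18 = 7/3 m/s.

7/3 m/s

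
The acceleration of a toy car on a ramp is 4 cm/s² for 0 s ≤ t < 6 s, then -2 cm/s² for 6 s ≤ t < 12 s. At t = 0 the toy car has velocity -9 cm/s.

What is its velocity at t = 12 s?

Δv equals the area under the a-t graph; then v = v₀ + Δv.
0–6 s: 4 × 6 = 24 cm/s
6–12 s: -2 × 6 = -12 cm/s
Δv = 12 cm/s, so v(12) = -9 + (12) = 3 cm/s.

3 cm/s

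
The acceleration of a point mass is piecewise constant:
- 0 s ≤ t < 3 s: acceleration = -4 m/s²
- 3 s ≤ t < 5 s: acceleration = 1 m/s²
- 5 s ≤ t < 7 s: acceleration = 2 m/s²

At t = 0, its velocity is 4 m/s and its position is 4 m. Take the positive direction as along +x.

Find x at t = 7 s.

-24 m

On each constant-a segment, Δv = aΔt and Δx = v₀Δt + ½aΔt²; chain segment to segment.
0–3 s: v starts 4 m/s; Δx = 4·3 + ½·-4·3² = -6 m; v ends -8 m/s.
3–5 s: v starts -8 m/s; Δx = -8·2 + ½·1·2² = -14 m; v ends -6 m/s.
5–7 s: v starts -6 m/s; Δx = -6·2 + ½·2·2² = -8 m; v ends -2 m/s.
x(7) = 4 + Σ Δx = -24 m.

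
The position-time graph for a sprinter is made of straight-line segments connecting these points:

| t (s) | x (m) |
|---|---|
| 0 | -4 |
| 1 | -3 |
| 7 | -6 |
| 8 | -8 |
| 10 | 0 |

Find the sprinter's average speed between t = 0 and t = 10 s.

1.4 m/s

Average speed = (total path length)/(elapsed time); on a piecewise-linear x-t graph the path length is Σ|Δx|.
0–1 s: |Δx| = |-3 − -4| = 1 m
1–7 s: |Δx| = |-6 − -3| = 3 m
7–8 s: |Δx| = |-8 − -6| = 2 m
8–10 s: |Δx| = |0 − -8| = 8 m
Total path = 14 m; average speed = 14/10 = 1.4 m/s.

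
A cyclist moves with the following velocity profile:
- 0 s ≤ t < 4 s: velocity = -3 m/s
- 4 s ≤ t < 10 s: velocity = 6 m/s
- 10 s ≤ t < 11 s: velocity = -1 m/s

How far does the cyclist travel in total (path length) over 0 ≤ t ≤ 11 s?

49 m

Distance (not displacement) is the total path length: add the absolute areas under v-t.
0–4 s: |-3| × 4 = 12 m
4–10 s: |6| × 6 = 36 m
10–11 s: |-1| × 1 = 1 m
Total distance = 49 m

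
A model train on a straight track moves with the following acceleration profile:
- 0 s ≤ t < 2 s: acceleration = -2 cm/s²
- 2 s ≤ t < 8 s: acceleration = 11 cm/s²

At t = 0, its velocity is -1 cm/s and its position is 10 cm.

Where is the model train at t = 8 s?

172 cm

On each constant-a segment, Δv = aΔt and Δx = v₀Δt + ½aΔt²; chain segment to segment.
0–2 s: v starts -1 cm/s; Δx = -1·2 + ½·-2·2² = -6 cm; v ends -5 cm/s.
2–8 s: v starts -5 cm/s; Δx = -5·6 + ½·11·6² = 168 cm; v ends 61 cm/s.
x(8) = 10 + Σ Δx = 172 cm.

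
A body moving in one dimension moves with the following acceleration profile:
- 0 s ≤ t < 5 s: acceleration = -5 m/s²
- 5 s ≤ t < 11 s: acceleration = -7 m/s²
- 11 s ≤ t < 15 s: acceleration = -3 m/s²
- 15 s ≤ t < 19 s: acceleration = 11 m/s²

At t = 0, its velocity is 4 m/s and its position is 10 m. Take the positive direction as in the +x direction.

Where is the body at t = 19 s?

-772.5 m

On each constant-a segment, Δv = aΔt and Δx = v₀Δt + ½aΔt²; chain segment to segment.
0–5 s: v starts 4 m/s; Δx = 4·5 + ½·-5·5² = -42.5 m; v ends -21 m/s.
5–11 s: v starts -21 m/s; Δx = -21·6 + ½·-7·6² = -252 m; v ends -63 m/s.
11–15 s: v starts -63 m/s; Δx = -63·4 + ½·-3·4² = -276 m; v ends -75 m/s.
15–19 s: v starts -75 m/s; Δx = -75·4 + ½·11·4² = -212 m; v ends -31 m/s.
x(19) = 10 + Σ Δx = -772.5 m.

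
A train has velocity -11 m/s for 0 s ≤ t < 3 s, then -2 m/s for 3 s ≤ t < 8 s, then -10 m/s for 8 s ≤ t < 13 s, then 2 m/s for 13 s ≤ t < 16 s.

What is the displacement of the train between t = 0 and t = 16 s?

-87 m

Net displacement equals the area under the velocity-time graph (areas below the axis count negative).
0–3 s: -11 × 3 = -33 m
3–8 s: -2 × 5 = -10 m
8–13 s: -10 × 5 = -50 m
13–16 s: 2 × 3 = 6 m
Net displacement = -87 m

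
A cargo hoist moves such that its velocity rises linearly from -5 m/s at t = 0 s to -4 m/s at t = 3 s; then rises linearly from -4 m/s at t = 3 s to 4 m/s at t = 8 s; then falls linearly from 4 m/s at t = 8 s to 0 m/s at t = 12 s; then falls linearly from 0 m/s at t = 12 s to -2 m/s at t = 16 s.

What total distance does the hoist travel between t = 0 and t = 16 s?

35.5 m

Total distance travelled is ∫|v| dt — sum the magnitudes of each area piece.
0–3 s: |½(-5 + -4)(3)| = 13.5 m
3–8 s: v = 0 at t = 5.5 s; triangle areas 5 + 5 = 10 m
8–12 s: |½(4 + 0)(4)| = 8 m
12–16 s: |½(0 + -2)(4)| = 4 m
Total distance = 35.5 m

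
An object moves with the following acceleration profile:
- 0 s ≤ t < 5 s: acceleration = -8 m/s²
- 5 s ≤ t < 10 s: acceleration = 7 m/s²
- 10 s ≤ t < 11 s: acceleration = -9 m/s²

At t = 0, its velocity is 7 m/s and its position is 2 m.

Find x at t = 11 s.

On each constant-a segment, Δv = aΔt and Δx = v₀Δt + ½aΔt²; chain segment to segment.
0–5 s: v starts 7 m/s; Δx = 7·5 + ½·-8·5² = -65 m; v ends -33 m/s.
5–10 s: v starts -33 m/s; Δx = -33·5 + ½·7·5² = -77.5 m; v ends 2 m/s.
10–11 s: v starts 2 m/s; Δx = 2·1 + ½·-9·1² = -2.5 m; v ends -7 m/s.
x(11) = 2 + Σ Δx = -143 m.

-143 m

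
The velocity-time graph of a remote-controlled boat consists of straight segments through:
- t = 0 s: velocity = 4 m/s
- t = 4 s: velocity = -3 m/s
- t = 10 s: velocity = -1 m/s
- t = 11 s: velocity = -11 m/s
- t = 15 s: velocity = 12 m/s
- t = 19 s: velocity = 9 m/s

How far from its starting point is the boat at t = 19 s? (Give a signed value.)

Net displacement equals the area under the velocity-time graph (areas below the axis count negative).
0–4 s: ½(4 + -3)(4) = 2 m
4–10 s: ½(-3 + -1)(6) = -12 m
10–11 s: ½(-1 + -11)(1) = -6 m
11–15 s: ½(-11 + 12)(4) = 2 m
15–19 s: ½(12 + 9)(4) = 42 m
Net displacement = 28 m

28 m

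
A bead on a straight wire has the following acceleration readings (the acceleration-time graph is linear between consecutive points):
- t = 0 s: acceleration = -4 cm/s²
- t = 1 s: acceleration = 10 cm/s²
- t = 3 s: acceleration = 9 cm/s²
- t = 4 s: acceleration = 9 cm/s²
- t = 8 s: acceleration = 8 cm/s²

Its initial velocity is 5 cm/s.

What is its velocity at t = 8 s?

70 cm/s

Δv equals the area under the a-t graph; then v = v₀ + Δv.
0–1 s: ½(-4 + 10)(1) = 3 cm/s
1–3 s: ½(10 + 9)(2) = 19 cm/s
3–4 s: 9 × 1 = 9 cm/s
4–8 s: ½(9 + 8)(4) = 34 cm/s
Δv = 65 cm/s, so v(8) = 5 + (65) = 70 cm/s.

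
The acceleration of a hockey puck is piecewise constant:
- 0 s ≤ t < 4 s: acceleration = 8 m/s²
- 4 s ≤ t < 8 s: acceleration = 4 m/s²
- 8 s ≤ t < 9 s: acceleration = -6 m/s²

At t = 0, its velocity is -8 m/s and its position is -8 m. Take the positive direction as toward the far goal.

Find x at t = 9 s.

On each constant-a segment, Δv = aΔt and Δx = v₀Δt + ½aΔt²; chain segment to segment.
0–4 s: v starts -8 m/s; Δx = -8·4 + ½·8·4² = 32 m; v ends 24 m/s.
4–8 s: v starts 24 m/s; Δx = 24·4 + ½·4·4² = 128 m; v ends 40 m/s.
8–9 s: v starts 40 m/s; Δx = 40·1 + ½·-6·1² = 37 m; v ends 34 m/s.
x(9) = -8 + Σ Δx = 189 m.

189 m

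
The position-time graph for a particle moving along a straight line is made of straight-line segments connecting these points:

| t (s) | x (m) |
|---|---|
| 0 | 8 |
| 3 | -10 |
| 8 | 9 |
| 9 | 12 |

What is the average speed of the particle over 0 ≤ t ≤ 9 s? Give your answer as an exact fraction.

Average speed = (total path length)/(elapsed time); on a piecewise-linear x-t graph the path length is Σ|Δx|.
0–3 s: |Δx| = |-10 − 8| = 18 m
3–8 s: |Δx| = |9 − -10| = 19 m
8–9 s: |Δx| = |12 − 9| = 3 m
Total path = 40 m; average speed = 40/9 = 40/9 m/s.

40/9 m/s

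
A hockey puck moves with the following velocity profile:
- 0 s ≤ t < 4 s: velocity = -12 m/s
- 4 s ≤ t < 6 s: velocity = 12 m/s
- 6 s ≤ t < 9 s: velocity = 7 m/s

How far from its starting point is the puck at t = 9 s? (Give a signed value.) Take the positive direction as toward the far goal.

-3 m

Net displacement equals the area under the velocity-time graph (areas below the axis count negative).
0–4 s: -12 × 4 = -48 m
4–6 s: 12 × 2 = 24 m
6–9 s: 7 × 3 = 21 m
Net displacement = -3 m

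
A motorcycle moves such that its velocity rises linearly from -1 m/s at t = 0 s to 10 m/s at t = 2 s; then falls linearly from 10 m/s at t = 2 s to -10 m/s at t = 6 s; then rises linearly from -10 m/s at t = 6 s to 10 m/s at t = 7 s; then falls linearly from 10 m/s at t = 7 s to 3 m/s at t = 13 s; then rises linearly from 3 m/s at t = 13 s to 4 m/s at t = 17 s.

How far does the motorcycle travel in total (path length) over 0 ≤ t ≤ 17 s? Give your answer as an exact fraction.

959/11 m

Total distance travelled is ∫|v| dt — sum the magnitudes of each area piece.
0–2 s: v = 0 at t = 2/11 s; triangle areas 1/11 + 100/11 = 101/11 m
2–6 s: v = 0 at t = 4 s; triangle areas 10 + 10 = 20 m
6–7 s: v = 0 at t = 6.5 s; triangle areas 2.5 + 2.5 = 5 m
7–13 s: |½(10 + 3)(6)| = 39 m
13–17 s: |½(3 + 4)(4)| = 14 m
Total distance = 959/11 m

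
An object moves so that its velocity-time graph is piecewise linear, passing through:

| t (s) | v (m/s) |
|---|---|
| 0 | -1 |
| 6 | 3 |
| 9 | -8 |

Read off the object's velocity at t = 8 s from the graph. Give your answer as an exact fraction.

On 6–9 s the graph is linear from 3 to -8 m/s: v(8) = 3 + (-8 − 3)·(8 − 6)/(9 − 6) = -13/3 m/s.

-13/3 m/s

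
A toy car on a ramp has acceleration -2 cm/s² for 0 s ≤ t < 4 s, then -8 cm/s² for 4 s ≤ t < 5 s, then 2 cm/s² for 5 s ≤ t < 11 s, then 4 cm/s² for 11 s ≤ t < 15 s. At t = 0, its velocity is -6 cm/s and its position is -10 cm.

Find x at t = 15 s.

On each constant-a segment, Δv = aΔt and Δx = v₀Δt + ½aΔt²; chain segment to segment.
0–4 s: v starts -6 cm/s; Δx = -6·4 + ½·-2·4² = -40 cm; v ends -14 cm/s.
4–5 s: v starts -14 cm/s; Δx = -14·1 + ½·-8·1² = -18 cm; v ends -22 cm/s.
5–11 s: v starts -22 cm/s; Δx = -22·6 + ½·2·6² = -96 cm; v ends -10 cm/s.
11–15 s: v starts -10 cm/s; Δx = -10·4 + ½·4·4² = -8 cm; v ends 6 cm/s.
x(15) = -10 + Σ Δx = -172 cm.

-172 cm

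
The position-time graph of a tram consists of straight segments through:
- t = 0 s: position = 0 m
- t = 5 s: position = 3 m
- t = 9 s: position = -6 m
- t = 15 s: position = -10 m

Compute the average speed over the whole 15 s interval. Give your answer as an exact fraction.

16/15 m/s

Average speed = (total path length)/(elapsed time); on a piecewise-linear x-t graph the path length is Σ|Δx|.
0–5 s: |Δx| = |3 − 0| = 3 m
5–9 s: |Δx| = |-6 − 3| = 9 m
9–15 s: |Δx| = |-10 − -6| = 4 m
Total path = 16 m; average speed = 16/15 = 16/15 m/s.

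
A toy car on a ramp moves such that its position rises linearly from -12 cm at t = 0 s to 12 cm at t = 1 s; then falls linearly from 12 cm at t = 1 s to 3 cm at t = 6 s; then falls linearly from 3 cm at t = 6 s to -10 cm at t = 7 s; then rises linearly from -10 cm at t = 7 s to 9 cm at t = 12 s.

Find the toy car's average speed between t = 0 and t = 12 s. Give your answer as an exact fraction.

Average speed = (total path length)/(elapsed time); on a piecewise-linear x-t graph the path length is Σ|Δx|.
0–1 s: |Δx| = |12 − -12| = 24 cm
1–6 s: |Δx| = |3 − 12| = 9 cm
6–7 s: |Δx| = |-10 − 3| = 13 cm
7–12 s: |Δx| = |9 − -10| = 19 cm
Total path = 65 cm; average speed = 65/12 = 65/12 cm/s.

65/12 cm/s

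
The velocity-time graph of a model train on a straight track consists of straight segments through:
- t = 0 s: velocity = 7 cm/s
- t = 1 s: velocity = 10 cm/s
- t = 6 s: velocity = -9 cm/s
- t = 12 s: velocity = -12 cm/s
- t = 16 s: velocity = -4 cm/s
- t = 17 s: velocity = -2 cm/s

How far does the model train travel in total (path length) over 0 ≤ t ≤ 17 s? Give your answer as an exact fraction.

Total distance travelled is ∫|v| dt — sum the magnitudes of each area piece.
0–1 s: |½(7 + 10)(1)| = 8.5 cm
1–6 s: v = 0 at t = 69/19 s; triangle areas 250/19 + 405/38 = 905/38 cm
6–12 s: |½(-9 + -12)(6)| = 63 cm
12–16 s: |½(-12 + -4)(4)| = 32 cm
16–17 s: |½(-4 + -2)(1)| = 3 cm
Total distance = 2476/19 cm

2476/19 cm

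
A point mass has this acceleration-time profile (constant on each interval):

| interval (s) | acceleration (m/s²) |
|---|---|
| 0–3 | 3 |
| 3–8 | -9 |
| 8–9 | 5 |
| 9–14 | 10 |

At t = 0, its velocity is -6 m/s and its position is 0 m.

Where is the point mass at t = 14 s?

-201.5 m

On each constant-a segment, Δv = aΔt and Δx = v₀Δt + ½aΔt²; chain segment to segment.
0–3 s: v starts -6 m/s; Δx = -6·3 + ½·3·3² = -4.5 m; v ends 3 m/s.
3–8 s: v starts 3 m/s; Δx = 3·5 + ½·-9·5² = -97.5 m; v ends -42 m/s.
8–9 s: v starts -42 m/s; Δx = -42·1 + ½·5·1² = -39.5 m; v ends -37 m/s.
9–14 s: v starts -37 m/s; Δx = -37·5 + ½·10·5² = -60 m; v ends 13 m/s.
x(14) = 0 + Σ Δx = -201.5 m.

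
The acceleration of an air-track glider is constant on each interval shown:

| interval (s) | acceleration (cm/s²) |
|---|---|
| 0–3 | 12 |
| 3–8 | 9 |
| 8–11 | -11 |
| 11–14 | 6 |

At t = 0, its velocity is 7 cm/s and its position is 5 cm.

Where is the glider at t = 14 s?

On each constant-a segment, Δv = aΔt and Δx = v₀Δt + ½aΔt²; chain segment to segment.
0–3 s: v starts 7 cm/s; Δx = 7·3 + ½·12·3² = 75 cm; v ends 43 cm/s.
3–8 s: v starts 43 cm/s; Δx = 43·5 + ½·9·5² = 327.5 cm; v ends 88 cm/s.
8–11 s: v starts 88 cm/s; Δx = 88·3 + ½·-11·3² = 214.5 cm; v ends 55 cm/s.
11–14 s: v starts 55 cm/s; Δx = 55·3 + ½·6·3² = 192 cm; v ends 73 cm/s.
x(14) = 5 + Σ Δx = 814 cm.

814 cm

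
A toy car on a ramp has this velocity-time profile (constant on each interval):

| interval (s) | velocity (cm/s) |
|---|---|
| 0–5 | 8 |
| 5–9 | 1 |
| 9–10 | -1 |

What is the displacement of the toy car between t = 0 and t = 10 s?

43 cm

Net displacement equals the area under the velocity-time graph (areas below the axis count negative).
0–5 s: 8 × 5 = 40 cm
5–9 s: 1 × 4 = 4 cm
9–10 s: -1 × 1 = -1 cm
Net displacement = 43 cm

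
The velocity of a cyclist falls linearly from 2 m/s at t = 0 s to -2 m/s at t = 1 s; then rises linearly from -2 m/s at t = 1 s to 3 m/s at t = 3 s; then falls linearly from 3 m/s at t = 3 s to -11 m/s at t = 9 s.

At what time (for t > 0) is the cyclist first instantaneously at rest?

t = 0.5 s

v changes sign on 0–1 s (from 2 to -2); the graph is linear there, so v = 0 at t = 0 + (-2)·(1 − 0)/(-2 − 2) = 0.5 s.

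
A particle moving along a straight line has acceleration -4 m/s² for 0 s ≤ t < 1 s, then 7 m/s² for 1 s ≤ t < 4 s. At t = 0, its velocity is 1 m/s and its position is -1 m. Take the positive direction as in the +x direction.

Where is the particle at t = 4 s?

20.5 m

On each constant-a segment, Δv = aΔt and Δx = v₀Δt + ½aΔt²; chain segment to segment.
0–1 s: v starts 1 m/s; Δx = 1·1 + ½·-4·1² = -1 m; v ends -3 m/s.
1–4 s: v starts -3 m/s; Δx = -3·3 + ½·7·3² = 22.5 m; v ends 18 m/s.
x(4) = -1 + Σ Δx = 20.5 m.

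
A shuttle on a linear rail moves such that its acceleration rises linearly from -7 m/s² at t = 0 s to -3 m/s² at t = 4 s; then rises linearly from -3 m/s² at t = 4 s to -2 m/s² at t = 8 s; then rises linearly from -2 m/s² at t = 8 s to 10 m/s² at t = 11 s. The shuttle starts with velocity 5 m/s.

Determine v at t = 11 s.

-13 m/s

Δv equals the area under the a-t graph; then v = v₀ + Δv.
0–4 s: ½(-7 + -3)(4) = -20 m/s
4–8 s: ½(-3 + -2)(4) = -10 m/s
8–11 s: ½(-2 + 10)(3) = 12 m/s
Δv = -18 m/s, so v(11) = 5 + (-18) = -13 m/s.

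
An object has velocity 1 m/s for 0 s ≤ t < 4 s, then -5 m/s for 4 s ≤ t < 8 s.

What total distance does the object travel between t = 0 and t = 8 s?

Total distance travelled is ∫|v| dt — sum the magnitudes of each area piece.
0–4 s: |1| × 4 = 4 m
4–8 s: |-5| × 4 = 20 m
Total distance = 24 m

24 m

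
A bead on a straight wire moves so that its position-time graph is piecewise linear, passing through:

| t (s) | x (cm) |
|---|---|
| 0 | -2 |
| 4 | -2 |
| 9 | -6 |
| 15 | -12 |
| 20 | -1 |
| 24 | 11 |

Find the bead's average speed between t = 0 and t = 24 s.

Average speed = (total path length)/(elapsed time); on a piecewise-linear x-t graph the path length is Σ|Δx|.
0–4 s: |Δx| = |-2 − -2| = 0 cm
4–9 s: |Δx| = |-6 − -2| = 4 cm
9–15 s: |Δx| = |-12 − -6| = 6 cm
15–20 s: |Δx| = |-1 − -12| = 11 cm
20–24 s: |Δx| = |11 − -1| = 12 cm
Total path = 33 cm; average speed = 33/24 = 1.375 cm/s.

1.375 cm/s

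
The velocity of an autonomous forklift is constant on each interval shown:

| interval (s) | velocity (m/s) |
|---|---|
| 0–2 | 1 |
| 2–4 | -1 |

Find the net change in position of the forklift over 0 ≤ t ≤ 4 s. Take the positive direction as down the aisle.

Displacement is the signed area under the v-t curve.
0–2 s: 1 × 2 = 2 m
2–4 s: -1 × 2 = -2 m
Net displacement = 0 m

0 m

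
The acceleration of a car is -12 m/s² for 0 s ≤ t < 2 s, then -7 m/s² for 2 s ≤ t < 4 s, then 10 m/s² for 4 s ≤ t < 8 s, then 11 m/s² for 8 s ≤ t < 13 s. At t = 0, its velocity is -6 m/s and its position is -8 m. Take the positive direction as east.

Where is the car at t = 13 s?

-96.5 m

On each constant-a segment, Δv = aΔt and Δx = v₀Δt + ½aΔt²; chain segment to segment.
0–2 s: v starts -6 m/s; Δx = -6·2 + ½·-12·2² = -36 m; v ends -30 m/s.
2–4 s: v starts -30 m/s; Δx = -30·2 + ½·-7·2² = -74 m; v ends -44 m/s.
4–8 s: v starts -44 m/s; Δx = -44·4 + ½·10·4² = -96 m; v ends -4 m/s.
8–13 s: v starts -4 m/s; Δx = -4·5 + ½·11·5² = 117.5 m; v ends 51 m/s.
x(13) = -8 + Σ Δx = -96.5 m.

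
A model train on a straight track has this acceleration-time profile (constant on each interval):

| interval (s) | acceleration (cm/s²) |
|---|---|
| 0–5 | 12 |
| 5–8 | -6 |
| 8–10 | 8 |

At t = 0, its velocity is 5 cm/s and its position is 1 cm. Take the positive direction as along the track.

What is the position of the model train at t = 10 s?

454 cm

On each constant-a segment, Δv = aΔt and Δx = v₀Δt + ½aΔt²; chain segment to segment.
0–5 s: v starts 5 cm/s; Δx = 5·5 + ½·12·5² = 175 cm; v ends 65 cm/s.
5–8 s: v starts 65 cm/s; Δx = 65·3 + ½·-6·3² = 168 cm; v ends 47 cm/s.
8–10 s: v starts 47 cm/s; Δx = 47·2 + ½·8·2² = 110 cm; v ends 63 cm/s.
x(10) = 1 + Σ Δx = 454 cm.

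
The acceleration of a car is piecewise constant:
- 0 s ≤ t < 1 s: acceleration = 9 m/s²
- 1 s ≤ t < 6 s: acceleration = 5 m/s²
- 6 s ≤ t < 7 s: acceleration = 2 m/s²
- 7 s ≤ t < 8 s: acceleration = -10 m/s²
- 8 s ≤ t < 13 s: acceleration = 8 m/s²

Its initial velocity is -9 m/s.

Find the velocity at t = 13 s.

Δv equals the area under the a-t graph; then v = v₀ + Δv.
0–1 s: 9 × 1 = 9 m/s
1–6 s: 5 × 5 = 25 m/s
6–7 s: 2 × 1 = 2 m/s
7–8 s: -10 × 1 = -10 m/s
8–13 s: 8 × 5 = 40 m/s
Δv = 66 m/s, so v(13) = -9 + (66) = 57 m/s.

57 m/s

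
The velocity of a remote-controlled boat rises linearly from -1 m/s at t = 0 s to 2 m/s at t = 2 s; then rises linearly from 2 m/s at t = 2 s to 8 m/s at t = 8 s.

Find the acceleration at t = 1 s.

Acceleration is the slope of the v-t graph on 0–2 s: (2 − -1)/(2 − 0) = 1.5 m/s².

1.5 m/s²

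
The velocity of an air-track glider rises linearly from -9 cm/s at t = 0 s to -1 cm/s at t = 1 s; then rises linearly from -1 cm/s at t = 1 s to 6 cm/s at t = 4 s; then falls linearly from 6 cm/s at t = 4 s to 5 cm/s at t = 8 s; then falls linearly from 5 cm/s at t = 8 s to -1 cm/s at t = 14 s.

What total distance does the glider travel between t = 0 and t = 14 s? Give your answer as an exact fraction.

Total distance travelled is ∫|v| dt — sum the magnitudes of each area piece.
0–1 s: |½(-9 + -1)(1)| = 5 cm
1–4 s: v = 0 at t = 10/7 s; triangle areas 3/14 + 54/7 = 111/14 cm
4–8 s: |½(6 + 5)(4)| = 22 cm
8–14 s: v = 0 at t = 13 s; triangle areas 12.5 + 0.5 = 13 cm
Total distance = 671/14 cm

671/14 cm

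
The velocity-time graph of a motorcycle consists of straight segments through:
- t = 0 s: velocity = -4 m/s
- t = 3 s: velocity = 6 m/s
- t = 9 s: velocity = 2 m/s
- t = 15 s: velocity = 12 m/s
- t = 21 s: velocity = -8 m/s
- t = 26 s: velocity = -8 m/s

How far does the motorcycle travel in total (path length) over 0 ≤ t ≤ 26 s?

145 m

Distance (not displacement) is the total path length: add the absolute areas under v-t.
0–3 s: v = 0 at t = 1.2 s; triangle areas 2.4 + 5.4 = 7.8 m
3–9 s: |½(6 + 2)(6)| = 24 m
9–15 s: |½(2 + 12)(6)| = 42 m
15–21 s: v = 0 at t = 18.6 s; triangle areas 21.6 + 9.6 = 31.2 m
21–26 s: |-8| × 5 = 40 m
Total distance = 145 m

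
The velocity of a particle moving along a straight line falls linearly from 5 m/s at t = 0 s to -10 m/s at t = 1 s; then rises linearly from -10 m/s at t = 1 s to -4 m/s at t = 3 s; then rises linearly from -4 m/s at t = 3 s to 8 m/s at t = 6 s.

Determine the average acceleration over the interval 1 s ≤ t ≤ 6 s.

Average acceleration = Δv/Δt = (8 − -10)/(6 − 1) = 3.6 m/s².

3.6 m/s²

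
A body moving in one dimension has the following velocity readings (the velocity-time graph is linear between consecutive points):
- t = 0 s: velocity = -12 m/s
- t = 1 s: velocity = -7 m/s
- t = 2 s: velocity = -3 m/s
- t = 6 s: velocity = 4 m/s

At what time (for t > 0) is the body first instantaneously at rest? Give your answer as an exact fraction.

v changes sign on 2–6 s (from -3 to 4); the graph is linear there, so v = 0 at t = 2 + (3)·(6 − 2)/(4 − -3) = 26/7 s.

t = 26/7 s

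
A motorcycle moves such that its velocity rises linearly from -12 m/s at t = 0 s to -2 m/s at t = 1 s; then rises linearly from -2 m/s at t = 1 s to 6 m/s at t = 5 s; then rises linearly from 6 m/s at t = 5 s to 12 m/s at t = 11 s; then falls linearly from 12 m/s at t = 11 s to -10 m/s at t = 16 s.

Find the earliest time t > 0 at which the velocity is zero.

t = 2 s

v changes sign on 1–5 s (from -2 to 6); the graph is linear there, so v = 0 at t = 1 + (2)·(5 − 1)/(6 − -2) = 2 s.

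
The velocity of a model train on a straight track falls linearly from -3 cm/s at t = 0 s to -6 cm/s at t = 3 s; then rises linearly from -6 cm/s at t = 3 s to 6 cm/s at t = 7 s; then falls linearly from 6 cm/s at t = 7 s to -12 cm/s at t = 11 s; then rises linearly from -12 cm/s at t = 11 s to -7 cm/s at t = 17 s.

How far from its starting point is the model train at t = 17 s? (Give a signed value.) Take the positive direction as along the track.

Net displacement equals the area under the velocity-time graph (areas below the axis count negative).
0–3 s: ½(-3 + -6)(3) = -13.5 cm
3–7 s: ½(-6 + 6)(4) = 0 cm
7–11 s: ½(6 + -12)(4) = -12 cm
11–17 s: ½(-12 + -7)(6) = -57 cm
Net displacement = -82.5 cm

-82.5 cm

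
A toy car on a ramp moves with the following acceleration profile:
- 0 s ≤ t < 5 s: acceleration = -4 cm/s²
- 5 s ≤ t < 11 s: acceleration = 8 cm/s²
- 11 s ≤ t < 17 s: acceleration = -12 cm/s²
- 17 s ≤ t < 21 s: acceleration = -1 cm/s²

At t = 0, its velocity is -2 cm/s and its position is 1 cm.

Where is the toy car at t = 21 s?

-299 cm

On each constant-a segment, Δv = aΔt and Δx = v₀Δt + ½aΔt²; chain segment to segment.
0–5 s: v starts -2 cm/s; Δx = -2·5 + ½·-4·5² = -60 cm; v ends -22 cm/s.
5–11 s: v starts -22 cm/s; Δx = -22·6 + ½·8·6² = 12 cm; v ends 26 cm/s.
11–17 s: v starts 26 cm/s; Δx = 26·6 + ½·-12·6² = -60 cm; v ends -46 cm/s.
17–21 s: v starts -46 cm/s; Δx = -46·4 + ½·-1·4² = -192 cm; v ends -50 cm/s.
x(21) = 1 + Σ Δx = -299 cm.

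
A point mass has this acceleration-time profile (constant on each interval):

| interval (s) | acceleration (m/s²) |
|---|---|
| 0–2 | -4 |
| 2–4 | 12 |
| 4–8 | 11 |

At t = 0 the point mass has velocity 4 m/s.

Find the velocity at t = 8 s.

Δv equals the area under the a-t graph; then v = v₀ + Δv.
0–2 s: -4 × 2 = -8 m/s
2–4 s: 12 × 2 = 24 m/s
4–8 s: 11 × 4 = 44 m/s
Δv = 60 m/s, so v(8) = 4 + (60) = 64 m/s.

64 m/s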